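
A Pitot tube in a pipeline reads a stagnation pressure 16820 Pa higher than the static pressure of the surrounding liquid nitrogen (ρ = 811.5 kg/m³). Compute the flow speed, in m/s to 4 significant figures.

v ≈ 6.438 m/s

The dynamic pressure equals the rise in static pressure at the stagnation point: ΔP = ½ρv².
v = √(2ΔP/ρ) = √(2·16820/811.5) = 6.438 m/s.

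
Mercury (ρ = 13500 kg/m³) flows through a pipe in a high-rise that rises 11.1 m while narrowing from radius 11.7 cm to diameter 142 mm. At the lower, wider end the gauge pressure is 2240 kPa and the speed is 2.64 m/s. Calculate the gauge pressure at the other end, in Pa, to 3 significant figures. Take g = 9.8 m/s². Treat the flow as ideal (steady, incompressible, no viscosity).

By continuity, v₂ = v₁·A₁/A₂ = 2.64·(430/158) = 7.17 m/s.
Energy conservation along the streamline gives P₂ = P₁ − ½ρ(v₂² − v₁²) − ρg(h₂ − h₁).
P₂ = 2240000 + ½·13500·(2.64² − 7.17²) − 13500·9.8·(+11.1) = 2240000 + (-300000) − (1470000) = 472000 Pa.

P₂ ≈ 472000 Pa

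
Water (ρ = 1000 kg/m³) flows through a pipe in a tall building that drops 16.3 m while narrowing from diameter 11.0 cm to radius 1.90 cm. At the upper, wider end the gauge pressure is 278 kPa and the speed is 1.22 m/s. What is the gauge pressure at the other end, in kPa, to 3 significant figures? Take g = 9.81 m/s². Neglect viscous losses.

Continuity gives A₁v₁ = A₂v₂, so v₂ = (95.0 cm²)/(11.3 cm²) × 1.22 m/s = 10.2 m/s.
Bernoulli: P₁ + ½ρv₁² + ρg h₁ = P₂ + ½ρv₂² + ρg h₂, so P₂ = P₁ + ½ρ(v₁² − v₂²) − ρg(h₂ − h₁).
P₂ = 278000 + ½·1000·(1.22² − 10.2²) − 1000·9.81·(−16.3) = 278000 + (-51500) − (-160000) = 386000 Pa.

P₂ ≈ 386 kPa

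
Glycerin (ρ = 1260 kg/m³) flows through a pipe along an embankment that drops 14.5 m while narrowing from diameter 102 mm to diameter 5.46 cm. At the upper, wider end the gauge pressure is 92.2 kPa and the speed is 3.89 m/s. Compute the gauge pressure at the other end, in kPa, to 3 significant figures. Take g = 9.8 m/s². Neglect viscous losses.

Mass conservation (A₁v₁ = A₂v₂) gives v₂ = 3.89 × 81.7/23.4 = 13.6 m/s.
Bernoulli: P₁ + ½ρv₁² + ρg h₁ = P₂ + ½ρv₂² + ρg h₂, so P₂ = P₁ + ½ρ(v₁² − v₂²) − ρg(h₂ − h₁).
P₂ = 92200 + ½·1260·(3.89² − 13.6²) − 1260·9.8·(−14.5) = 92200 + (-107000) − (-179000) = 165000 Pa.

P₂ = 165 kPa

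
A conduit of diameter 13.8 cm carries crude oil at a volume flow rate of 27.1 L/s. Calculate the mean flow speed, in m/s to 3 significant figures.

Q = 27.1 L/s = 0.0271 m³/s.
v = Q/A = 0.0271 / 0.0150 = 1.81 m/s.

1.81 m/s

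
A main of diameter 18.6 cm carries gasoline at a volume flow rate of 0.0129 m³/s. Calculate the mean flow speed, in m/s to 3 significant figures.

Q = 0.0129 m³/s = 0.0129 m³/s.
v = Q/A = 0.0129 / 0.0272 = 0.475 m/s.

v = 0.475 m/s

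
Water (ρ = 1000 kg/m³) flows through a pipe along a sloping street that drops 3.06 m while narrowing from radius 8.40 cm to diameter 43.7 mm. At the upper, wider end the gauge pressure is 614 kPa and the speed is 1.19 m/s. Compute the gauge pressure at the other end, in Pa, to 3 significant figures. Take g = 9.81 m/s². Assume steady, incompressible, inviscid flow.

490000 Pa

Mass conservation (A₁v₁ = A₂v₂) gives v₂ = 1.19 × 222/15.0 = 17.6 m/s.
Bernoulli: P₁ + ½ρv₁² + ρg h₁ = P₂ + ½ρv₂² + ρg h₂, so P₂ = P₁ + ½ρ(v₁² − v₂²) − ρg(h₂ − h₁).
P₂ = 614000 + ½·1000·(1.19² − 17.6²) − 1000·9.81·(−3.06) = 614000 + (-154000) − (-30000) = 490000 Pa.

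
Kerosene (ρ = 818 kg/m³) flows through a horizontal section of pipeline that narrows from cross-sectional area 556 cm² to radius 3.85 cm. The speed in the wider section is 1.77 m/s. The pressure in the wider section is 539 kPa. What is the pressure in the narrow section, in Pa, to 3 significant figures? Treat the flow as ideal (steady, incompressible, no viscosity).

The volume flow rate is constant, so v₂ = (A₁/A₂)v₁ = (556/46.6)·1.77 = 21.1 m/s.
The pipe is horizontal, so Bernoulli reduces to P₁ + ½ρv₁² = P₂ + ½ρv₂².
P₂ = P₁ − ½ρ(v₂² − v₁²) = 539000 − ½·818·(21.1² − 1.77²) = 539000 − 181000 = 358000 Pa.

P₂ ≈ 358000 Pa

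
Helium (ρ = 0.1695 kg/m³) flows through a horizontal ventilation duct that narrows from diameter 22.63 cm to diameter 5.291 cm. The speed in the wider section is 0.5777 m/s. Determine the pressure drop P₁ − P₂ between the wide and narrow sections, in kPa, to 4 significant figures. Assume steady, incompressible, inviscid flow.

ΔP = 0.009437 kPa

The volume flow rate is constant, so v₂ = (A₁/A₂)v₁ = (402.2/21.99)·0.5777 = 10.57 m/s.
Bernoulli (h₁ = h₂): P₁ − P₂ = ½ρ(v₂² − v₁²).
P₁ − P₂ = ½·0.1695·(10.57² − 0.5777²) = ½·0.1695·111.4 = 9.437 Pa.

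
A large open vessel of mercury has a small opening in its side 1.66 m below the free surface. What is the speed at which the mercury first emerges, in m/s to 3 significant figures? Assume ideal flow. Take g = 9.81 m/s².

Bernoulli from surface to hole (P equal, v_surface ≈ 0): v = √(2gh) = √(2×9.81×1.66) = 5.71 m/s.

v ≈ 5.71 m/s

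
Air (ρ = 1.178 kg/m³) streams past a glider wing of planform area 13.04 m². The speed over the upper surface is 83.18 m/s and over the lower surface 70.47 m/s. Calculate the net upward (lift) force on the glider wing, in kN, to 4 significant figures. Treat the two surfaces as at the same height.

F = 15.00 kN

From P + ½ρv² = const at equal height, P_low − P_up = ½ρ(v_up² − v_low²).
ΔP = ½·1.178·(83.18² − 70.47²) = 1150 Pa.
Lift = ΔP · A = 1150 × 13.04 = 15000 N.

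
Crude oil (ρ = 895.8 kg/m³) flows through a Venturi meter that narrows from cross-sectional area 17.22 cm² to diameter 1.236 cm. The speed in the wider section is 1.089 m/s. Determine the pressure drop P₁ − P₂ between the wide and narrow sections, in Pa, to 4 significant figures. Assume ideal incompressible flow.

By continuity, v₂ = v₁·A₁/A₂ = 1.089·(17.22/1.200) = 15.63 m/s.
Bernoulli (h₁ = h₂): P₁ − P₂ = ½ρ(v₂² − v₁²).
P₁ − P₂ = ½·895.8·(15.63² − 1.089²) = ½·895.8·243.1 = 108900 Pa.

108900 Pa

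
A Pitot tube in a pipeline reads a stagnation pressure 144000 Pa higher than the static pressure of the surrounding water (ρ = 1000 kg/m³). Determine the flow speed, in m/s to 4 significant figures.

16.97 m/s

Bernoulli between the free stream and the stagnation point: ½ρv² = P_stag − P_static.
v = √(2ΔP/ρ) = √(2·144000/1000) = 16.97 m/s.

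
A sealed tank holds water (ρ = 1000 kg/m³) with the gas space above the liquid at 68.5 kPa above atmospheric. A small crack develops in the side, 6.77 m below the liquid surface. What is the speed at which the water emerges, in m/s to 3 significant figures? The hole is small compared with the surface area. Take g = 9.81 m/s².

Take point 1 at the surface (v₁ ≈ 0) and point 2 at the hole (at atmospheric pressure). Bernoulli: P₁ + ρg h = P_atm + ½ρv₂².
With P₁ − P_atm = 68500 Pa, v₂ = √(2gh + 2ΔP/ρ) = √(2·9.81·6.77 + 2·68500/1000) = 16.4 m/s.

16.4 m/s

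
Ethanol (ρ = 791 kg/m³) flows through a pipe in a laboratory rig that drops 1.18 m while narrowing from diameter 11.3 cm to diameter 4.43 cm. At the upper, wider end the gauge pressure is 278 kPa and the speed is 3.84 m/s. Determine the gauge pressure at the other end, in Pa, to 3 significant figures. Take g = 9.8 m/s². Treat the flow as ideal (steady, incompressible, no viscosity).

46100 Pa

Continuity gives A₁v₁ = A₂v₂, so v₂ = (100 cm²)/(15.4 cm²) × 3.84 m/s = 25.0 m/s.
Energy conservation along the streamline gives P₂ = P₁ − ½ρ(v₂² − v₁²) − ρg(h₂ − h₁).
P₂ = 278000 + ½·791·(3.84² − 25.0²) − 791·9.8·(−1.18) = 278000 + (-241000) − (-9150) = 46100 Pa.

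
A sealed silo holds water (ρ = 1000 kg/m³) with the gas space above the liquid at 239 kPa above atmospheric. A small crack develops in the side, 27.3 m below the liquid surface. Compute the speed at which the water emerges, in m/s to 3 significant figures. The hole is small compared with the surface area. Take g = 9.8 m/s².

v = 31.8 m/s

Take point 1 at the surface (v₁ ≈ 0) and point 2 at the hole (at atmospheric pressure). Bernoulli: P₁ + ρg h = P_atm + ½ρv₂².
With P₁ − P_atm = 239000 Pa, v₂ = √(2gh + 2ΔP/ρ) = √(2·9.8·27.3 + 2·239000/1000) = 31.8 m/s.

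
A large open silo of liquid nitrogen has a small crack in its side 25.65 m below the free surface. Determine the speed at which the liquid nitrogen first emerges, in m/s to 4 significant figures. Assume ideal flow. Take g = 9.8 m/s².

v ≈ 22.42 m/s

Torricelli's result v = √(2gh) gives v = √(2·9.8·25.65) = 22.42 m/s.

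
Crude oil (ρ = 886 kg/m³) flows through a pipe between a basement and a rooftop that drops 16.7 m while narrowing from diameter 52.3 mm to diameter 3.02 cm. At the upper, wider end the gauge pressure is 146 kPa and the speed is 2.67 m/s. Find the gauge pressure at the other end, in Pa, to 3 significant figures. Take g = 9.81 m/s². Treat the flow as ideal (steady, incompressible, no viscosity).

266000 Pa

Mass conservation (A₁v₁ = A₂v₂) gives v₂ = 2.67 × 21.5/7.16 = 8.01 m/s.
Energy conservation along the streamline gives P₂ = P₁ − ½ρ(v₂² − v₁²) − ρg(h₂ − h₁).
P₂ = 146000 + ½·886·(2.67² − 8.01²) − 886·9.81·(−16.7) = 146000 + (-25200) − (-145000) = 266000 Pa.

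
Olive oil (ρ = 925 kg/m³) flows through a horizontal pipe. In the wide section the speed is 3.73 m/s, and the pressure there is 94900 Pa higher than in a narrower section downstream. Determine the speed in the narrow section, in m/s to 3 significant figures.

14.8 m/s

Horizontal Bernoulli: P₁ + ½ρv₁² = P₂ + ½ρv₂², so v₂² = v₁² + 2(P₁ − P₂)/ρ.
v₂ = √(3.73² + 2·94900/925) = √(13.9 + 205) = 14.8 m/s.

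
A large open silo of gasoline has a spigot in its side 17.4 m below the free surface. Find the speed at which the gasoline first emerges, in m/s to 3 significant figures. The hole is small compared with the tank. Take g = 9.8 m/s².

v ≈ 18.5 m/s

The surface is effectively still and both ends are open, so ½v² = gh and v = √(2·9.8·17.4) = 18.5 m/s.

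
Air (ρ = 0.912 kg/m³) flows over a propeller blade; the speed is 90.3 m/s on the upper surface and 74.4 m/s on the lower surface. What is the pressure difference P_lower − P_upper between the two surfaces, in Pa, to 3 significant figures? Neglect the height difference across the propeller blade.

ΔP ≈ 1190 Pa

The pressure is lower where the speed is higher: ΔP = ½ρ(v_up² − v_low²).
ΔP = ½·0.912·(90.3² − 74.4²) = 1190 Pa.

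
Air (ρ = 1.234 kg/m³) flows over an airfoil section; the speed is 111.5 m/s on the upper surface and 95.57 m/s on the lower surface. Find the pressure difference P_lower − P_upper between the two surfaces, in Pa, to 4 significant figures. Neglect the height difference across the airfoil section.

The pressure is lower where the speed is higher: ΔP = ½ρ(v_up² − v_low²).
ΔP = ½·1.234·(111.5² − 95.57²) = 2035 Pa.

ΔP ≈ 2035 Pa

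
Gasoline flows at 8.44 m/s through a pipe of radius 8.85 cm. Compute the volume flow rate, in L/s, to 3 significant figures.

Q = A·v = 0.0246 m² × 8.44 m/s = 0.208 m³/s.
Converting: 0.208 m³/s × 1000 = 208 L/s.

Q = 208 L/s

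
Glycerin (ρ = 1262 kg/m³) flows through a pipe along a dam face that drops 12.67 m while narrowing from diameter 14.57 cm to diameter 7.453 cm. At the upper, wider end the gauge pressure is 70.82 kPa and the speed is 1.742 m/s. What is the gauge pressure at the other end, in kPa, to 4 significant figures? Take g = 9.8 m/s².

201.5 kPa

Mass conservation (A₁v₁ = A₂v₂) gives v₂ = 1.742 × 166.7/43.63 = 6.657 m/s.
Applying Bernoulli between the two ends and solving for P₂: P₂ = P₁ + ½ρ(v₁² − v₂²) − ρgΔh.
P₂ = 70820 + ½·1262·(1.742² − 6.657²) − 1262·9.8·(−12.67) = 70820 + (-26050) − (-156700) = 201500 Pa.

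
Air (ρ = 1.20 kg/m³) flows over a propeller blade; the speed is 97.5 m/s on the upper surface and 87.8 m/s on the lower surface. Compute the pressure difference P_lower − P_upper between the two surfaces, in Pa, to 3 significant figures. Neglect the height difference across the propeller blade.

Bernoulli (same height): P_lower − P_upper = ½ρ(v_upper² − v_lower²).
ΔP = ½·1.20·(97.5² − 87.8²) = 1080 Pa.

1080 Pa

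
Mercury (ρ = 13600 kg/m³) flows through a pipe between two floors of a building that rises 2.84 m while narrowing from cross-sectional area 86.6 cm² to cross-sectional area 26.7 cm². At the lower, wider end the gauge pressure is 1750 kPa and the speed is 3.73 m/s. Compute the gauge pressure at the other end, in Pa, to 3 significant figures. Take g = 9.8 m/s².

P₂ ≈ 471000 Pa

Mass conservation (A₁v₁ = A₂v₂) gives v₂ = 3.73 × 86.6/26.7 = 12.1 m/s.
Bernoulli: P₁ + ½ρv₁² + ρg h₁ = P₂ + ½ρv₂² + ρg h₂, so P₂ = P₁ + ½ρ(v₁² − v₂²) − ρg(h₂ − h₁).
P₂ = 1750000 + ½·13600·(3.73² − 12.1²) − 13600·9.8·(+2.84) = 1750000 + (-901000) − (379000) = 471000 Pa.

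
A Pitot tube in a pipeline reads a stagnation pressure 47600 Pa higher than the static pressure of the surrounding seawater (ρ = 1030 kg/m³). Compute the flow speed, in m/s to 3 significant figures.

The dynamic pressure equals the rise in static pressure at the stagnation point: ΔP = ½ρv².
v = √(2ΔP/ρ) = √(2·47600/1030) = 9.61 m/s.

v = 9.61 m/s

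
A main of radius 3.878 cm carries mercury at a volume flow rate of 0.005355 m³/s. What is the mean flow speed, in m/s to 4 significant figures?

v = 1.133 m/s

Q = 0.005355 m³/s = 0.005355 m³/s.
v = Q/A = 0.005355 / 0.004725 = 1.133 m/s.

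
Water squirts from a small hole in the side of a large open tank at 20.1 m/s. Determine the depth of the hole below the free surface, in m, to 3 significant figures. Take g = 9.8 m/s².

Torricelli: v = √(2gh), so h = v²/(2g).
h = 20.1²/(2·9.8) = 404/19.60 = 20.6 m.

h = 20.6 m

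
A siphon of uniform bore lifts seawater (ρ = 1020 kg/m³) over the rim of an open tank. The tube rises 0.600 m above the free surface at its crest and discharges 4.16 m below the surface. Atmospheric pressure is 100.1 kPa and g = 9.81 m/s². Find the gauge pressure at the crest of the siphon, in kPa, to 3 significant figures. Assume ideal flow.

The outlet speed comes from Torricelli: v = √(2g·4.16) = 9.03 m/s.
With constant cross-section the crest speed equals v; applying Bernoulli from the surface up to the crest, P_top = P_atm − ½ρv² − ρg·h_top.
P_top = 100100 − ½·1020·9.03² − 1020·9.81·0.600 = 52500 Pa. So P_gauge = P_top − P_atm = -47600 Pa.

P_gauge ≈ -47.6 kPa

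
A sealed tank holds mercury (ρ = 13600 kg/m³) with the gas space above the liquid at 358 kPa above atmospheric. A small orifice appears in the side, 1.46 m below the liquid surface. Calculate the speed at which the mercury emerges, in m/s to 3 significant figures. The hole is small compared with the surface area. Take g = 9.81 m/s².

v ≈ 9.02 m/s

Take point 1 at the surface (v₁ ≈ 0) and point 2 at the hole (at atmospheric pressure). Bernoulli: P₁ + ρg h = P_atm + ½ρv₂².
With P₁ − P_atm = 358000 Pa, v₂ = √(2gh + 2ΔP/ρ) = √(2·9.81·1.46 + 2·358000/13600) = 9.02 m/s.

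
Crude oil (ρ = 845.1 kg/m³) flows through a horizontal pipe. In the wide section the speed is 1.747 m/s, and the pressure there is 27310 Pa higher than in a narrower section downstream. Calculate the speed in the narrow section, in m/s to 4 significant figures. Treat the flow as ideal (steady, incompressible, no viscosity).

Horizontal Bernoulli: P₁ + ½ρv₁² = P₂ + ½ρv₂², so v₂² = v₁² + 2(P₁ − P₂)/ρ.
v₂ = √(1.747² + 2·27310/845.1) = √(3.052 + 64.63) = 8.227 m/s.

v₂ ≈ 8.227 m/s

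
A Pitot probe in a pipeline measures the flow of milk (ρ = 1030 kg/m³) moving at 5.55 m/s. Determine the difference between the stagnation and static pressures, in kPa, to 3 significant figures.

Bernoulli between the free stream and the stagnation point: ½ρv² = P_stag − P_static.
ΔP = ½·1030·5.55² = 15900 Pa.

ΔP ≈ 15.9 kPa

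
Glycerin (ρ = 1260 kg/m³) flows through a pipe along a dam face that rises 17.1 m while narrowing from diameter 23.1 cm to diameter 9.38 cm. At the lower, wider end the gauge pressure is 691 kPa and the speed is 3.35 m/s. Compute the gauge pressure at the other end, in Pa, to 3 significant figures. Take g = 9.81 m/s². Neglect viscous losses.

The volume flow rate is constant, so v₂ = (A₁/A₂)v₁ = (419/69.1)·3.35 = 20.3 m/s.
Applying Bernoulli between the two ends and solving for P₂: P₂ = P₁ + ½ρ(v₁² − v₂²) − ρgΔh.
P₂ = 691000 + ½·1260·(3.35² − 20.3²) − 1260·9.81·(+17.1) = 691000 + (-253000) − (211000) = 227000 Pa.

227000 Pa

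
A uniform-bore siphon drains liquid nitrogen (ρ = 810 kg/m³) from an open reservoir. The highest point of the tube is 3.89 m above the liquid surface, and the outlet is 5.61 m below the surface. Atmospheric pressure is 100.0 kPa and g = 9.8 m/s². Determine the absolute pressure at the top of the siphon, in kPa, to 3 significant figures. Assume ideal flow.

The outlet speed comes from Torricelli: v = √(2g·5.61) = 10.5 m/s.
The bore is uniform, so the speed at the crest is the same v. Bernoulli surface→crest: P_atm = P_top + ½ρv² + ρg·h_top.
P_top = 100000 − ½·810·10.5² − 810·9.8·3.89 = 24600 Pa.

P_top ≈ 24.6 kPa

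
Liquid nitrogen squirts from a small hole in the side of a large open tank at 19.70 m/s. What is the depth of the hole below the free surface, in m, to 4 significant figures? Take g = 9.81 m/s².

Torricelli: v = √(2gh), so h = v²/(2g).
h = 19.70²/(2·9.81) = 388.1/19.62 = 19.78 m.

h = 19.78 m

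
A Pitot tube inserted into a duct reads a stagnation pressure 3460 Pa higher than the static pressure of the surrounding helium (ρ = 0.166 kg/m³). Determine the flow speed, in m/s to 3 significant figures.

Bernoulli between the free stream and the stagnation point: ½ρv² = P_stag − P_static.
v = √(2ΔP/ρ) = √(2·3460/0.166) = 204 m/s.

v ≈ 204 m/s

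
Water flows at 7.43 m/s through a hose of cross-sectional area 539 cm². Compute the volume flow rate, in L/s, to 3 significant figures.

Q = A·v = 0.0539 m² × 7.43 m/s = 0.400 m³/s.
Converting: 0.400 m³/s × 1000 = 400 L/s.

Q ≈ 400 L/s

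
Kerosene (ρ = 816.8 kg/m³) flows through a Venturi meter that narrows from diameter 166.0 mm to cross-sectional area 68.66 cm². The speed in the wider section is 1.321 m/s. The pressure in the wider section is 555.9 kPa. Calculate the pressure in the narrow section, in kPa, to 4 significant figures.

P₂ ≈ 549.5 kPa

Mass conservation (A₁v₁ = A₂v₂) gives v₂ = 1.321 × 216.4/68.66 = 4.164 m/s.
Bernoulli (h₁ = h₂): P₁ − P₂ = ½ρ(v₂² − v₁²).
P₂ = P₁ − ½ρ(v₂² − v₁²) = 555900 − ½·816.8·(4.164² − 1.321²) = 555900 − 6368 = 549500 Pa.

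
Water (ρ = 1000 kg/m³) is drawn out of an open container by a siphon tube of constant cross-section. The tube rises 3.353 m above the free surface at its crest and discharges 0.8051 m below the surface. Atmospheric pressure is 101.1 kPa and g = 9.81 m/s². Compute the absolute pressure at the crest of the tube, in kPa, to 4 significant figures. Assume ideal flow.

60.31 kPa

The outlet speed comes from Torricelli: v = √(2g·0.8051) = 3.974 m/s.
Continuity keeps v the same throughout the tube; from surface to crest, P_atm + 0 = P_top + ½ρv² + ρg·h_top.
P_top = 101100 − ½·1000·3.974² − 1000·9.81·3.353 = 60310 Pa.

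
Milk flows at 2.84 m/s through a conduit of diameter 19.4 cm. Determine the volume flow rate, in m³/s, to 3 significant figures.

0.0839 m³/s

Q = A·v = 0.0296 m² × 2.84 m/s = 0.0839 m³/s.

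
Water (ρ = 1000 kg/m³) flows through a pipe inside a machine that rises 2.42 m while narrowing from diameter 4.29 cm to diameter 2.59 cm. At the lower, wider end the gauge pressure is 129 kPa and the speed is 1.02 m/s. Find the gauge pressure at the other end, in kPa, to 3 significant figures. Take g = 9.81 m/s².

By continuity, v₂ = v₁·A₁/A₂ = 1.02·(14.5/5.27) = 2.80 m/s.
Applying Bernoulli between the two ends and solving for P₂: P₂ = P₁ + ½ρ(v₁² − v₂²) − ρgΔh.
P₂ = 129000 + ½·1000·(1.02² − 2.80²) − 1000·9.81·(+2.42) = 129000 + (-3400) − (23700) = 102000 Pa.

102 kPa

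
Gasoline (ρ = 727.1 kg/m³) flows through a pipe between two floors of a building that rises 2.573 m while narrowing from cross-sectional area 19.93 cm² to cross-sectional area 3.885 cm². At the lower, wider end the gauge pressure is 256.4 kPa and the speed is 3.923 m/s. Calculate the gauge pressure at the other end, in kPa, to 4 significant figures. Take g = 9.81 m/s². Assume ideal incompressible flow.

The volume flow rate is constant, so v₂ = (A₁/A₂)v₁ = (19.93/3.885)·3.923 = 20.12 m/s.
Energy conservation along the streamline gives P₂ = P₁ − ½ρ(v₂² − v₁²) − ρg(h₂ − h₁).
P₂ = 256400 + ½·727.1·(3.923² − 20.12²) − 727.1·9.81·(+2.573) = 256400 + (-141600) − (18350) = 96400 Pa.

P₂ = 96.40 kPa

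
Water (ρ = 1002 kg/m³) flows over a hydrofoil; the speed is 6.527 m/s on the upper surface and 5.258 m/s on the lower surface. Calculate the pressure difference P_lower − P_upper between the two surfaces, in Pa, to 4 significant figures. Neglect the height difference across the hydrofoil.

Bernoulli (same height): P_lower − P_upper = ½ρ(v_upper² − v_lower²).
ΔP = ½·1002·(6.527² − 5.258²) = 7493 Pa.

ΔP ≈ 7493 Pa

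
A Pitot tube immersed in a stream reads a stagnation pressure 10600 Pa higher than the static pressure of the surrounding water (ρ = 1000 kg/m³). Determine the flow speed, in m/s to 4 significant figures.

4.604 m/s

The dynamic pressure equals the rise in static pressure at the stagnation point: ΔP = ½ρv².
v = √(2ΔP/ρ) = √(2·10600/1000) = 4.604 m/s.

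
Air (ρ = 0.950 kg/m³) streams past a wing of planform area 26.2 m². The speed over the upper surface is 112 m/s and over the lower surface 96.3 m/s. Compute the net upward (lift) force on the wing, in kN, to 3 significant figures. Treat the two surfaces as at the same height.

From P + ½ρv² = const at equal height, P_low − P_up = ½ρ(v_up² − v_low²).
ΔP = ½·0.950·(112² − 96.3²) = 1550 Pa.
Lift = ΔP · A = 1550 × 26.2 = 40700 N.

F = 40.7 kN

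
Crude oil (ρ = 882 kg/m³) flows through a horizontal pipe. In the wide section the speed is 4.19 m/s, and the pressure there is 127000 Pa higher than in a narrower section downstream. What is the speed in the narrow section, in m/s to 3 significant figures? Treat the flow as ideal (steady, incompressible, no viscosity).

v₂ = 17.5 m/s

Horizontal Bernoulli: P₁ + ½ρv₁² = P₂ + ½ρv₂², so v₂² = v₁² + 2(P₁ − P₂)/ρ.
v₂ = √(4.19² + 2·127000/882) = √(17.6 + 288) = 17.5 m/s.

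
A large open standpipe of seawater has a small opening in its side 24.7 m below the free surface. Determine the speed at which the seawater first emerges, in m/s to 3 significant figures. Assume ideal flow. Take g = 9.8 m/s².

v ≈ 22.0 m/s

Torricelli's result v = √(2gh) gives v = √(2·9.8·24.7) = 22.0 m/s.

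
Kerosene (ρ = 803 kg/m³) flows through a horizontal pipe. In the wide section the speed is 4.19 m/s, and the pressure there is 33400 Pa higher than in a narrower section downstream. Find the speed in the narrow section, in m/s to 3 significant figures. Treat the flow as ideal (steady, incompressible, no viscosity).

10.0 m/s

Horizontal Bernoulli: P₁ + ½ρv₁² = P₂ + ½ρv₂², so v₂² = v₁² + 2(P₁ − P₂)/ρ.
v₂ = √(4.19² + 2·33400/803) = √(17.6 + 83.2) = 10.0 m/s.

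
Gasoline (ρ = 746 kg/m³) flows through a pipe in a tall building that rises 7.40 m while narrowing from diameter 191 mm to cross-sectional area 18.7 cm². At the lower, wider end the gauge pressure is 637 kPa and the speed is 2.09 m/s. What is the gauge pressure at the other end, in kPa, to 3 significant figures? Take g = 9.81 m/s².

By continuity, v₂ = v₁·A₁/A₂ = 2.09·(287/18.7) = 32.0 m/s.
Applying Bernoulli between the two ends and solving for P₂: P₂ = P₁ + ½ρ(v₁² − v₂²) − ρgΔh.
P₂ = 637000 + ½·746·(2.09² − 32.0²) − 746·9.81·(+7.40) = 637000 + (-381000) − (54200) = 202000 Pa.

202 kPa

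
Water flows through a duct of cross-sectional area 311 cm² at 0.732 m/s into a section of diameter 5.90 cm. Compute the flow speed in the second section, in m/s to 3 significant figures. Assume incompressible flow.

v₂ ≈ 8.33 m/s

Mass conservation (A₁v₁ = A₂v₂) gives v₂ = 0.732 × 311/27.3 = 8.33 m/s.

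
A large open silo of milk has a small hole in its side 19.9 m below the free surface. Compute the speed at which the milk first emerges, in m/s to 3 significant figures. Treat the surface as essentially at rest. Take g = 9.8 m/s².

v ≈ 19.7 m/s

Torricelli's result v = √(2gh) gives v = √(2·9.8·19.9) = 19.7 m/s.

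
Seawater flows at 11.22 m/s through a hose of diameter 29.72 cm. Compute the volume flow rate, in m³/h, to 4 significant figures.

Q = A·v = 0.06937 m² × 11.22 m/s = 0.7784 m³/s.
Converting: 0.7784 m³/s × 3600 = 2802 m³/h.

Q = 2802 m³/h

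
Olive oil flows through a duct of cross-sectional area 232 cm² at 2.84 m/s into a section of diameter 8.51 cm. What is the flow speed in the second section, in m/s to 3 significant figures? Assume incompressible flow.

v₂ ≈ 11.6 m/s

The volume flow rate is constant, so v₂ = (A₁/A₂)v₁ = (232/56.9)·2.84 = 11.6 m/s.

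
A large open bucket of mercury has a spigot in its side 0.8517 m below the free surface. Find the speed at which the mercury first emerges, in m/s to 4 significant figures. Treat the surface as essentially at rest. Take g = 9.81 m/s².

4.088 m/s

With the surface at rest and both surface and jet at atmospheric pressure, Bernoulli gives ρg h = ½ρv², so v = √(2gh) = √(2·9.81·0.8517) = 4.088 m/s.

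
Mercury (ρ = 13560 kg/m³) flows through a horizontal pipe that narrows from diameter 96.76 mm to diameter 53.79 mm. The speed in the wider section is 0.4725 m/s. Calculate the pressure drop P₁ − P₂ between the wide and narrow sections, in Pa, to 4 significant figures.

Continuity gives A₁v₁ = A₂v₂, so v₂ = (73.53 cm²)/(22.72 cm²) × 0.4725 m/s = 1.529 m/s.
With no height change, Bernoulli's equation is P₁ + ½ρv₁² = P₂ + ½ρv₂².
P₁ − P₂ = ½·13560·(1.529² − 0.4725²) = ½·13560·2.114 = 14340 Pa.

ΔP ≈ 14340 Pa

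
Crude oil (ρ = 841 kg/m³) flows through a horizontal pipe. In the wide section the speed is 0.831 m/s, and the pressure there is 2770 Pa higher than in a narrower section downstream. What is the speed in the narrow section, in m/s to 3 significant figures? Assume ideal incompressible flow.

v₂ ≈ 2.70 m/s

With h₁ = h₂, rearranging Bernoulli gives v₂ = √(v₁² + 2ΔP/ρ).
v₂ = √(0.831² + 2·2770/841) = √(0.691 + 6.59) = 2.70 m/s.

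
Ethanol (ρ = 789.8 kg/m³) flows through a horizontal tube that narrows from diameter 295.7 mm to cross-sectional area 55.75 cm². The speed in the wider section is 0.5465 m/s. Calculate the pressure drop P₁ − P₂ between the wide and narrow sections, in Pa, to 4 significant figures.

Continuity gives A₁v₁ = A₂v₂, so v₂ = (686.7 cm²)/(55.75 cm²) × 0.5465 m/s = 6.732 m/s.
The pipe is horizontal, so Bernoulli reduces to P₁ + ½ρv₁² = P₂ + ½ρv₂².
P₁ − P₂ = ½·789.8·(6.732² − 0.5465²) = ½·789.8·45.02 = 17780 Pa.

ΔP ≈ 17780 Pa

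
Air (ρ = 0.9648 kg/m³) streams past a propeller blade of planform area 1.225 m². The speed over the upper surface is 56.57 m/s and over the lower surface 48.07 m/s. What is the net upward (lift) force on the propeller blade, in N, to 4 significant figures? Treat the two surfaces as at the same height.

The faster flow above has the lower pressure; Bernoulli (same height) gives ΔP = ½ρ(v_up² − v_low²).
ΔP = ½·0.9648·(56.57² − 48.07²) = 429.1 Pa.
Lift = ΔP · A = 429.1 × 1.225 = 525.6 N.

F ≈ 525.6 N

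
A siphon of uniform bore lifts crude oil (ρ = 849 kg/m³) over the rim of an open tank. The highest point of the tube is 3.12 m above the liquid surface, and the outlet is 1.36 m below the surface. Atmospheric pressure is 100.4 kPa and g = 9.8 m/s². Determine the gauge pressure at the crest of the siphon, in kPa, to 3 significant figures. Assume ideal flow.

Bernoulli surface→outlet gives ½v² = g·h_out, so v = √(2·9.8·1.36) = 5.16 m/s.
Continuity keeps v the same throughout the tube; from surface to crest, P_atm + 0 = P_top + ½ρv² + ρg·h_top.
P_top = 100400 − ½·849·5.16² − 849·9.8·3.12 = 63100 Pa. So P_gauge = P_top − P_atm = -37300 Pa.

P_gauge ≈ -37.3 kPa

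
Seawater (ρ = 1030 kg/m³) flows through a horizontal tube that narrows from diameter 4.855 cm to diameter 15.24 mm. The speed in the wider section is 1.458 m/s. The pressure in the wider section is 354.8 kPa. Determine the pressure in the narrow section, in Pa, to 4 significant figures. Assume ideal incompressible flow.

P₂ = 243100 Pa

By continuity, v₂ = v₁·A₁/A₂ = 1.458·(18.51/1.824) = 14.80 m/s.
With no height change, Bernoulli's equation is P₁ + ½ρv₁² = P₂ + ½ρv₂².
P₂ = P₁ − ½ρ(v₂² − v₁²) = 354800 − ½·1030·(14.80² − 1.458²) = 354800 − 111700 = 243100 Pa.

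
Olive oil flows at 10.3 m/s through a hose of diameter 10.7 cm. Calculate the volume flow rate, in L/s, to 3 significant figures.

Q ≈ 92.6 L/s

Q = A·v = 0.00899 m² × 10.3 m/s = 0.0926 m³/s.
Converting: 0.0926 m³/s × 1000 = 92.6 L/s.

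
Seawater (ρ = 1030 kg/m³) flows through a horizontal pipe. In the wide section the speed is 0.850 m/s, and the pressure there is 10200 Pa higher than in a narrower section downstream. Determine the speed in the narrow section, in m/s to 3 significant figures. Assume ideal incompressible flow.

v₂ ≈ 4.53 m/s

Along the level pipe P + ½ρv² is conserved, hence v₂² = v₁² + 2(P₁ − P₂)/ρ.
v₂ = √(0.850² + 2·10200/1030) = √(0.722 + 19.8) = 4.53 m/s.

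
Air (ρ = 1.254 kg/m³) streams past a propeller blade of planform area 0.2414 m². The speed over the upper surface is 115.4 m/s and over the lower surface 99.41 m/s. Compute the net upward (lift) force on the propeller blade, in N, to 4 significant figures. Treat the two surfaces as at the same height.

With equal heights on the two surfaces, Bernoulli gives P_lower − P_upper = ½ρ(v_upper² − v_lower²).
ΔP = ½·1.254·(115.4² − 99.41²) = 2154 Pa.
Lift = ΔP · A = 2154 × 0.2414 = 519.9 N.

F = 519.9 N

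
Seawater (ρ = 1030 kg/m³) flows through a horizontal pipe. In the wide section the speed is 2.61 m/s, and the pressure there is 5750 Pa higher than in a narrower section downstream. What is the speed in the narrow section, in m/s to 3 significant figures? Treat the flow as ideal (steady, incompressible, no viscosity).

v₂ = 4.24 m/s

Horizontal Bernoulli: P₁ + ½ρv₁² = P₂ + ½ρv₂², so v₂² = v₁² + 2(P₁ − P₂)/ρ.
v₂ = √(2.61² + 2·5750/1030) = √(6.81 + 11.2) = 4.24 m/s.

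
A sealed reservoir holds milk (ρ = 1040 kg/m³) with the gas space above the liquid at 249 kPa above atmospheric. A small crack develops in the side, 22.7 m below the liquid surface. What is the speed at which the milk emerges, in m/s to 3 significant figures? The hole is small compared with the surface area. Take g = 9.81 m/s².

v ≈ 30.4 m/s

Take point 1 at the surface (v₁ ≈ 0) and point 2 at the hole (at atmospheric pressure). Bernoulli: P₁ + ρg h = P_atm + ½ρv₂².
With P₁ − P_atm = 249000 Pa, v₂ = √(2gh + 2ΔP/ρ) = √(2·9.81·22.7 + 2·249000/1040) = 30.4 m/s.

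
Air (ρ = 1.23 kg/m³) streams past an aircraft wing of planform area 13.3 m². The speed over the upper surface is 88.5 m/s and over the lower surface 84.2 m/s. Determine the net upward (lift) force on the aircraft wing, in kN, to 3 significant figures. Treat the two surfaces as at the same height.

The faster flow above has the lower pressure; Bernoulli (same height) gives ΔP = ½ρ(v_up² − v_low²).
ΔP = ½·1.23·(88.5² − 84.2²) = 457 Pa.
Lift = ΔP · A = 457 × 13.3 = 6070 N.

F = 6.07 kN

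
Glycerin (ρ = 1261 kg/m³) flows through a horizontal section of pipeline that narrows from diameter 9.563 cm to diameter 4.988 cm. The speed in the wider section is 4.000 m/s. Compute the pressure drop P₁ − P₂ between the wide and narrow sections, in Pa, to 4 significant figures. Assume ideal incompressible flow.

ΔP = 126200 Pa

The volume flow rate is constant, so v₂ = (A₁/A₂)v₁ = (71.83/19.54)·4.000 = 14.70 m/s.
Along the horizontal streamline, P + ½ρv² is constant.
P₁ − P₂ = ½·1261·(14.70² − 4.000²) = ½·1261·200.2 = 126200 Pa.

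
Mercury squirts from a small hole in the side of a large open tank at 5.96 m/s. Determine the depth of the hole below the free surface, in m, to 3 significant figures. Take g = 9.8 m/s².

h = 1.81 m

Torricelli: v = √(2gh), so h = v²/(2g).
h = 5.96²/(2·9.8) = 35.5/19.60 = 1.81 m.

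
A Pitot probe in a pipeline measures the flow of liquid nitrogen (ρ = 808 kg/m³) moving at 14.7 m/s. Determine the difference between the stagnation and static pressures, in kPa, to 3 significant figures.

87.3 kPa

Bernoulli between the free stream and the stagnation point: ½ρv² = P_stag − P_static.
ΔP = ½·808·14.7² = 87300 Pa.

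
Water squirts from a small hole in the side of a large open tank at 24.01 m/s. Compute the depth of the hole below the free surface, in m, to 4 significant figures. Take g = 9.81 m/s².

Torricelli: v = √(2gh), so h = v²/(2g).
h = 24.01²/(2·9.81) = 576.5/19.62 = 29.38 m.

29.38 m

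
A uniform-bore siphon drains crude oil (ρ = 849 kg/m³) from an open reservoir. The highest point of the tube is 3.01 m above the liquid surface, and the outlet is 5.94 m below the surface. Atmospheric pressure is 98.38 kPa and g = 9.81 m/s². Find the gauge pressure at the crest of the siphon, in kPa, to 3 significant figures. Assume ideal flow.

P_gauge ≈ -74.5 kPa

The outlet speed comes from Torricelli: v = √(2g·5.94) = 10.8 m/s.
Continuity keeps v the same throughout the tube; from surface to crest, P_atm + 0 = P_top + ½ρv² + ρg·h_top.
P_top = 98380 − ½·849·10.8² − 849·9.81·3.01 = 23800 Pa. So P_gauge = P_top − P_atm = -74500 Pa.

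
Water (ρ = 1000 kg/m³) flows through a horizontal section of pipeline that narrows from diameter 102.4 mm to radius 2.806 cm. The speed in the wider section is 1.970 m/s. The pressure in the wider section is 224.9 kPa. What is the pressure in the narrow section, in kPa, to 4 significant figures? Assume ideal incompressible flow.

P₂ ≈ 205.3 kPa

Mass conservation (A₁v₁ = A₂v₂) gives v₂ = 1.970 × 82.35/24.74 = 6.559 m/s.
Bernoulli (h₁ = h₂): P₁ − P₂ = ½ρ(v₂² − v₁²).
P₂ = P₁ − ½ρ(v₂² − v₁²) = 224900 − ½·1000·(6.559² − 1.970²) = 224900 − 19570 = 205300 Pa.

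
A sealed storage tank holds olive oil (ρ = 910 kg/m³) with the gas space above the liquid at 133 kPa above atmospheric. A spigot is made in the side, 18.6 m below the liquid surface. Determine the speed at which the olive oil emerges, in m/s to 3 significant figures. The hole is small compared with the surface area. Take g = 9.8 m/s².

Take point 1 at the surface (v₁ ≈ 0) and point 2 at the hole (at atmospheric pressure). Bernoulli: P₁ + ρg h = P_atm + ½ρv₂².
With P₁ − P_atm = 133000 Pa, v₂ = √(2gh + 2ΔP/ρ) = √(2·9.8·18.6 + 2·133000/910) = 25.6 m/s.

v = 25.6 m/s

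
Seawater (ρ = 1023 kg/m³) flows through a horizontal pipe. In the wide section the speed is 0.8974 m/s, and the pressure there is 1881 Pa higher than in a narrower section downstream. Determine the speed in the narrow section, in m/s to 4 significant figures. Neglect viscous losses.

v₂ ≈ 2.117 m/s

Along the level pipe P + ½ρv² is conserved, hence v₂² = v₁² + 2(P₁ − P₂)/ρ.
v₂ = √(0.8974² + 2·1881/1023) = √(0.8053 + 3.677) = 2.117 m/s.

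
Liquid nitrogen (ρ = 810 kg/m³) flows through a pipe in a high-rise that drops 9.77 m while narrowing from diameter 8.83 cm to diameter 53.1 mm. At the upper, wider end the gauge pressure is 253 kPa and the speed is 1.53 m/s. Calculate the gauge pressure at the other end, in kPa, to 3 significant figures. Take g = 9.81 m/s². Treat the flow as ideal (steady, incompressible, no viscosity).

P₂ ≈ 324 kPa

The volume flow rate is constant, so v₂ = (A₁/A₂)v₁ = (61.2/22.1)·1.53 = 4.23 m/s.
Bernoulli: P₁ + ½ρv₁² + ρg h₁ = P₂ + ½ρv₂² + ρg h₂, so P₂ = P₁ + ½ρ(v₁² − v₂²) − ρg(h₂ − h₁).
P₂ = 253000 + ½·810·(1.53² − 4.23²) − 810·9.81·(−9.77) = 253000 + (-6300) − (-77600) = 324000 Pa.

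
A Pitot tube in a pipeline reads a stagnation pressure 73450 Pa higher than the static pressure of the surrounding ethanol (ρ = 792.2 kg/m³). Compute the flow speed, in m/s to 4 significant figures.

v = 13.62 m/s

The dynamic pressure equals the rise in static pressure at the stagnation point: ΔP = ½ρv².
v = √(2ΔP/ρ) = √(2·73450/792.2) = 13.62 m/s.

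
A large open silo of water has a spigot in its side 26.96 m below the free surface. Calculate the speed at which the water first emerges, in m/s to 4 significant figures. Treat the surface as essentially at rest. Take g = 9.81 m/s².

v = 23.00 m/s

Bernoulli from surface to hole (P equal, v_surface ≈ 0): v = √(2gh) = √(2×9.81×26.96) = 23.00 m/s.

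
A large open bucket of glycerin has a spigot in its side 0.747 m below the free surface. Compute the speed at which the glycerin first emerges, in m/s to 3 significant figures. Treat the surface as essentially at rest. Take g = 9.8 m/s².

Bernoulli from surface to hole (P equal, v_surface ≈ 0): v = √(2gh) = √(2×9.8×0.747) = 3.83 m/s.

v ≈ 3.83 m/s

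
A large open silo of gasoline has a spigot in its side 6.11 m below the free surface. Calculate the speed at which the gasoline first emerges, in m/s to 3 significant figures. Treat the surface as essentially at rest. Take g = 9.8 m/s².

The surface is effectively still and both ends are open, so ½v² = gh and v = √(2·9.8·6.11) = 10.9 m/s.

10.9 m/s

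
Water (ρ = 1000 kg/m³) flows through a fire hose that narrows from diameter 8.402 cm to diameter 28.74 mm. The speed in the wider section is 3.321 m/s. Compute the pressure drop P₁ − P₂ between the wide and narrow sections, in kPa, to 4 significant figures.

Continuity gives A₁v₁ = A₂v₂, so v₂ = (55.44 cm²)/(6.487 cm²) × 3.321 m/s = 28.38 m/s.
Bernoulli (h₁ = h₂): P₁ − P₂ = ½ρ(v₂² − v₁²).
P₁ − P₂ = ½·1000·(28.38² − 3.321²) = ½·1000·794.6 = 397300 Pa.

ΔP ≈ 397.3 kPa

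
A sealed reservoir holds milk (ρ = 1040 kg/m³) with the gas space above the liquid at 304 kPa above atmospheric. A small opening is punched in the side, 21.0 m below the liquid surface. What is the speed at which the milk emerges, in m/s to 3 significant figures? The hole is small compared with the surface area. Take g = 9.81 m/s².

v ≈ 31.6 m/s

Take point 1 at the surface (v₁ ≈ 0) and point 2 at the hole (at atmospheric pressure). Bernoulli: P₁ + ρg h = P_atm + ½ρv₂².
With P₁ − P_atm = 304000 Pa, v₂ = √(2gh + 2ΔP/ρ) = √(2·9.81·21.0 + 2·304000/1040) = 31.6 m/s.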